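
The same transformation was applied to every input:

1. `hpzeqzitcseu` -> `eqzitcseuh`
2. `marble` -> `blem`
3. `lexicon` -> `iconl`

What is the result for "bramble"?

The pattern: move the first 3 characters to the end (rotate left by 3), then delete the last 2 characters.
Applying both steps to "bramble": "mblebra", then "mbleb".

mbleb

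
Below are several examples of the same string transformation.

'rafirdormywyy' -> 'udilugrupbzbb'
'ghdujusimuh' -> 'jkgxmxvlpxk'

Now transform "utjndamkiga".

Looking at the pairs, the operation is to shift every letter 3 places forward in the alphabet (wrapping around).
"utjndamkiga" → "xwmqgdpnljd".

xwmqgdpnljd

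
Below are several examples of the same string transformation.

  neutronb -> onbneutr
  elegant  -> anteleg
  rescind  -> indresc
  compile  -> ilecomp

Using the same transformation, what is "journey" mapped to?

Rule — move the last 3 characters to the front (rotate right by 3).
On "journey" that produces "neyjour".

neyjour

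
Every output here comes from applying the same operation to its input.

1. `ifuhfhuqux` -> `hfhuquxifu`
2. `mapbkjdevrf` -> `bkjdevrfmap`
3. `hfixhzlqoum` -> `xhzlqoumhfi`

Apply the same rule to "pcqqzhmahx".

qzhmahxpcq

Looking at the pairs, the operation is to move the first 3 characters to the end (rotate left by 3).
"pcqqzhmahx" → "qzhmahxpcq".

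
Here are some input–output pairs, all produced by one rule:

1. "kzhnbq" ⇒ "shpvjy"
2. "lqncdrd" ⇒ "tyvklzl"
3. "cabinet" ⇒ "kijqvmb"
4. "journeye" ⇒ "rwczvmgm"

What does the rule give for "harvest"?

The transformation: shift every letter 8 places forward in the alphabet (wrapping around).
"harvest" → "pizdmab".

pizdmab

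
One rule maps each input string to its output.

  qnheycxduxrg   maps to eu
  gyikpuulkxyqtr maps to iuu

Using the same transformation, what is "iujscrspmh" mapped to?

Each output is the input with this applied: keep only the vowels.
Applying that to "iujscrspmh" gives "iu".

iu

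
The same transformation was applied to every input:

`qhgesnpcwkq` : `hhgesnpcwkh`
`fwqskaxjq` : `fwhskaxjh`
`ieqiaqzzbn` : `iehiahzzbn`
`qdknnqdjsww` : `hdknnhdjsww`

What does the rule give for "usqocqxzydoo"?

ushochxzydoo

Looking at the pairs, the operation is to replace every "q" with "h".
Doing the same to "usqocqxzydoo": "ushochxzydoo".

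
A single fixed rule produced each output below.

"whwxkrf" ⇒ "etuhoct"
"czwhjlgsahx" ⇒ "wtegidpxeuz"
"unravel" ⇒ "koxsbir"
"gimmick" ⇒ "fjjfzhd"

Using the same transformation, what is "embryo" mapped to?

Rule — shift every letter 3 places backward in the alphabet (wrapping around), then move the first character to the end.
Applying both steps to "embryo": "bjyovl", then "jyovlb".
(Check on "whwxkrf": → "tetuhoc" → "etuhoct" ✓)

jyovlb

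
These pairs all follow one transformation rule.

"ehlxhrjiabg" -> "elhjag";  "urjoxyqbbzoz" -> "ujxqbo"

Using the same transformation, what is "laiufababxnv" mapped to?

In each case the input is transformed by: keep every other character starting from the first (positions 1st, 3rd, 5th, ...).
"laiufababxnv" → "lifbbn".

lifbbn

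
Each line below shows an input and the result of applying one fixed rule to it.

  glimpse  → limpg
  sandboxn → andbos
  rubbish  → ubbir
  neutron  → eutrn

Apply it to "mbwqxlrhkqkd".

bwqxlrhkqm

What's happening: delete the last 2 characters, then move the first character to the end.
On "mbwqxlrhkqkd": the first step gives "mbwqxlrhkq", and the second then gives "bwqxlrhkqm".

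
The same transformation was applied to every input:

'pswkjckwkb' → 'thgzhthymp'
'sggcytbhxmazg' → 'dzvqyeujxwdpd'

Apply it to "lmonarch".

lkxozeij

The rule is to shift every letter 3 places backward in the alphabet (wrapping around), then move the first 2 characters to the end (rotate left by 2).
"lmonarch" → "lkxozeij".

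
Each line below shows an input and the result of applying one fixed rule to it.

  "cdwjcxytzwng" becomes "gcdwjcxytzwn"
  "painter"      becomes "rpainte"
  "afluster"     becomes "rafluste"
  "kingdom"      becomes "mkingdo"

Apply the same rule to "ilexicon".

What's happening: move the last character to the front.
"ilexicon" → "nilexico".

nilexico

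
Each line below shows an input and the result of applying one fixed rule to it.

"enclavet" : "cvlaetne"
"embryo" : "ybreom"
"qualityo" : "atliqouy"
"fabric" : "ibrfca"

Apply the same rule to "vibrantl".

bnravlit

The rule is to take characters alternately from the front and the back (1st, last, 2nd, 2nd-last, ...), then swap the front and back halves of the string.
"vibrantl" → "vlitbnra" → "bnravlit".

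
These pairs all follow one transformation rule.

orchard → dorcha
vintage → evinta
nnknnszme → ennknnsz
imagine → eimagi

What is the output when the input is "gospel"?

What's happening: move the last 2 characters to the front (rotate right by 2), then delete the first character.
On "gospel": the first step gives "elgosp", and the second then gives "lgosp".

lgosp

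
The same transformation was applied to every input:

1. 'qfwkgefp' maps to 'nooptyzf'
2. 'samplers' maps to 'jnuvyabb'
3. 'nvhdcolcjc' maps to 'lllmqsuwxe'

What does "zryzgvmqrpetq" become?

npvyzzaacehii

The transformation: sort the characters into alphabetical order, then shift every letter 9 places forward in the alphabet (wrapping around).
Doing the same to "zryzgvmqrpetq": "npvyzzaacehii".
(Check on "qfwkgefp": → "effgkpqw" → "nooptyzf" ✓)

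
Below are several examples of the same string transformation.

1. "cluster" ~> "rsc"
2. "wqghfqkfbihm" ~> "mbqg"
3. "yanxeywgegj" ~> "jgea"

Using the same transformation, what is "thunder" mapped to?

rnt

Rule — reverse the string, then keep one character in every 3, starting at position 1 (positions 1st, 4th, 7th, ...).
On "thunder": the first step gives "rednuht", and the second then gives "rnt".
(Check on "wqghfqkfbihm": → "mhibfkqfhgqw" → "mbqg" ✓)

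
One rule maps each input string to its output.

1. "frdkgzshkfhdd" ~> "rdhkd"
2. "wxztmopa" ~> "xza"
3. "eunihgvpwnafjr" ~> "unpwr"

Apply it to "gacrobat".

Each output is the input with this applied: swap each adjacent pair of characters (1↔2, 3↔4, ...), then keep one character in every 3, starting at position 1 (positions 1st, 4th, 7th, ...).
Applying that to "gacrobat" gives "act".
(Check on "frdkgzshkfhdd": → "rfkdzghsfkdhd" → "rdhkd" ✓)

act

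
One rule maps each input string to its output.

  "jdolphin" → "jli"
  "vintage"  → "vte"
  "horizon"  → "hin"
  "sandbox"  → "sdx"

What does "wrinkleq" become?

Each output is the input with this applied: keep one character in every 3, starting at position 1 (positions 1st, 4th, 7th, ...).
"wrinkleq" → "wne".

wne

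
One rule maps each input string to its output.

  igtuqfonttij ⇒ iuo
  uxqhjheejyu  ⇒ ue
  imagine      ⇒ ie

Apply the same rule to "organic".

In each case the input is transformed by: keep one character in every 3, starting at position 1 (positions 1st, 4th, 7th, ...), then keep only the vowels.
"organic" → "oac" → "oa".

oa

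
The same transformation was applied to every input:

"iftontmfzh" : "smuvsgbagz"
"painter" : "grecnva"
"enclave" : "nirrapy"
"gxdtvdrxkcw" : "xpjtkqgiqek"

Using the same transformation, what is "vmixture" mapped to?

herizvkg

The transformation: move the last 3 characters to the front (rotate right by 3), then shift every letter 13 places forward in the alphabet (wrapping around) — i.e. ROT13.
"vmixture" → "urevmixt" → "herizvkg".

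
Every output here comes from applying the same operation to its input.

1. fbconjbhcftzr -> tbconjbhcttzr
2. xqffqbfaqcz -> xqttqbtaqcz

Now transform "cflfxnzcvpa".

The rule is to replace every "f" with "t".
On "cflfxnzcvpa" that produces "ctltxnzcvpa".

ctltxnzcvpa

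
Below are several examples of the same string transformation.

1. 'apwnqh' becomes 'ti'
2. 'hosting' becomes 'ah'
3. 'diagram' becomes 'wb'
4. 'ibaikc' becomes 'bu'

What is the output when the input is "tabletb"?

mt

What's happening: shift every letter 7 places backward in the alphabet (wrapping around), then keep only the first 2 characters.
Starting from "tabletb": after the first operation, "mtuexmu"; after the second, "mt".
(Check on "diagram": → "wbtzktf" → "wb" ✓)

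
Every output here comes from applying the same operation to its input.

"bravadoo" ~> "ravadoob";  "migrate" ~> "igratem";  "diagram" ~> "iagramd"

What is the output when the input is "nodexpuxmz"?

odexpuxmzn

The transformation: move the first character to the end.
For "nodexpuxmz" the result is "odexpuxmzn".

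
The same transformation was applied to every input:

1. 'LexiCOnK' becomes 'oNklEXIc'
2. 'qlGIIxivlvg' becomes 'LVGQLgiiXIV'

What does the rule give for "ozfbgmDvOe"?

VoEOZFBGMd

Looking at the pairs, the operation is to move the last 3 characters to the front (rotate right by 3), then flip the case of every letter.
"ozfbgmDvOe" → "VoEOZFBGMd".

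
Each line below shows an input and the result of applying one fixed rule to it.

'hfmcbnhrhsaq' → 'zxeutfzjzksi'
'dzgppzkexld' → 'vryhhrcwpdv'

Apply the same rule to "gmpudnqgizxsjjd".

yehmvfiyarpkbbv

The transformation: shift every letter 8 places backward in the alphabet (wrapping around).
On "gmpudnqgizxsjjd" that produces "yehmvfiyarpkbbv".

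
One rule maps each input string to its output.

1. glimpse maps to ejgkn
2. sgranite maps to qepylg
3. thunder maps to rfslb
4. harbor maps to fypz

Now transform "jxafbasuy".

hvydzyq

In each case the input is transformed by: shift every letter 2 places backward in the alphabet (wrapping around), then delete the last 2 characters.
Starting from "jxafbasuy": after the first operation, "hvydzyqsw"; after the second, "hvydzyq".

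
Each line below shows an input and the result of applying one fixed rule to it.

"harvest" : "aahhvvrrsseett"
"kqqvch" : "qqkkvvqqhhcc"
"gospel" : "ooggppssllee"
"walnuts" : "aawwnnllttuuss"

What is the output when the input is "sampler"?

The pattern: swap each adjacent pair of characters (1↔2, 3↔4, ...), then double every character.
For "sampler", step one produces "aspmelr"; step two turns that into "aassppmmeellrr".

aassppmmeellrr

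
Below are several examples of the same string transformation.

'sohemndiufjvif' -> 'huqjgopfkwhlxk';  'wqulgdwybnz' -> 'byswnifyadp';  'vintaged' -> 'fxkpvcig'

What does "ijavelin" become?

pklcxgnk

What's happening: move the last character to the front, then shift every letter 2 places forward in the alphabet (wrapping around).
For "ijavelin", step one produces "nijaveli"; step two turns that into "pklcxgnk".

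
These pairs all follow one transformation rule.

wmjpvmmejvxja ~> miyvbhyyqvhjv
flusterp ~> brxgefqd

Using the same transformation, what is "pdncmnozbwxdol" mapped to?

The pattern: shift every letter 12 places forward in the alphabet (wrapping around), then move the last character to the front.
On "pdncmnozbwxdol": the first step gives "bpzoyzalnijpax", and the second then gives "xbpzoyzalnijpa".

xbpzoyzalnijpa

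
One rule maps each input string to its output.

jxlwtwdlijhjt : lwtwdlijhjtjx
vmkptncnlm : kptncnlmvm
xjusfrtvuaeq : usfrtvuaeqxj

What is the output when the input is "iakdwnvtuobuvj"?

kdwnvtuobuvjia

Rule — move the first 2 characters to the end (rotate left by 2).
For "iakdwnvtuobuvj" the result is "kdwnvtuobuvjia".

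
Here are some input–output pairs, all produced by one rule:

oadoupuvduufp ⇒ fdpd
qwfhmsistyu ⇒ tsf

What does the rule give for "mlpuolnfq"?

qlp

In each case the input is transformed by: keep one character in every 3, starting at position 3 (positions 3rd, 6th, 9th, ...), then reverse the string.
Doing the same to "mlpuolnfq": "qlp".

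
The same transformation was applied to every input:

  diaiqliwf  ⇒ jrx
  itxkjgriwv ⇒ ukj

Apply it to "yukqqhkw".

Each output is the input with this applied: keep one character in every 3, starting at position 2 (positions 2nd, 5th, 8th, ...), then shift every letter 1 place forward in the alphabet (wrapping around).
Starting from "yukqqhkw": after the first operation, "uqw"; after the second, "vrx".

vrx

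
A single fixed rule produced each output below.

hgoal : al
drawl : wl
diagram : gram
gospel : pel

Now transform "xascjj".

cjj

The pattern: delete the first 3 characters.
For "xascjj" the result is "cjj".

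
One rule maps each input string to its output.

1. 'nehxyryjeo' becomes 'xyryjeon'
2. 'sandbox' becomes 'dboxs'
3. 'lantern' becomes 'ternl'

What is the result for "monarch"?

archm

The pattern: move the first 3 characters to the end (rotate left by 3), then delete the last 2 characters.
For "monarch", step one produces "archmon"; step two turns that into "archm".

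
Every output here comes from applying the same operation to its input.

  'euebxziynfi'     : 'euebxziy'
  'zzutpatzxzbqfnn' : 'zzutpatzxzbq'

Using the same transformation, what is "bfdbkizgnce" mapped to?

The transformation: delete the last 3 characters.
On "bfdbkizgnce" that produces "bfdbkizg".

bfdbkizg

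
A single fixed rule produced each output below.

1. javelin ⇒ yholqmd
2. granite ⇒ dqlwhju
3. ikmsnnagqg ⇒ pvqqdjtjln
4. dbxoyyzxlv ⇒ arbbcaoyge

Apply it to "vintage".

The transformation: shift every letter 3 places forward in the alphabet (wrapping around), then move the first 2 characters to the end (rotate left by 2).
For "vintage" the result is "qwdjhyl".

qwdjhyl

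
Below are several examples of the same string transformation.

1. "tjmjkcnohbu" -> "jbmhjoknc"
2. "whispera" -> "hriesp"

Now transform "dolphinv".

onliph

The rule is to take characters alternately from the front and the back (1st, last, 2nd, 2nd-last, ...), then delete the first 2 characters.
For "dolphinv", step one produces "dvonliph"; step two turns that into "onliph".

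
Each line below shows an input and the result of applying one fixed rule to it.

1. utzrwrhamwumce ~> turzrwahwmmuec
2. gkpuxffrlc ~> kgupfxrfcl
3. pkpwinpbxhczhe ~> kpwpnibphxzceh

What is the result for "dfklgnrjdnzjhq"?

Rule — swap each adjacent pair of characters (1↔2, 3↔4, ...).
So "dfklgnrjdnzjhq" becomes "fdlkngjrndjzqh".

fdlkngjrndjzqh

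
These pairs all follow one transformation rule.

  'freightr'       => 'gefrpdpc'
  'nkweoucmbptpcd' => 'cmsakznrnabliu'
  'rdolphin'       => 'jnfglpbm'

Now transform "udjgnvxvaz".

The pattern: shift every letter 2 places backward in the alphabet (wrapping around), then move the first 3 characters to the end (rotate left by 3).
Starting from "udjgnvxvaz": after the first operation, "sbheltvtyx"; after the second, "eltvtyxsbh".
(Check on "rdolphin": → "pbmjnfgl" → "jnfglpbm" ✓)

eltvtyxsbh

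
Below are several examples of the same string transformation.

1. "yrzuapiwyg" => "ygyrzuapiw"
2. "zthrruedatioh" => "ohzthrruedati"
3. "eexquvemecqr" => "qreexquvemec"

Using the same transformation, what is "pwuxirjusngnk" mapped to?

nkpwuxirjusng

Looking at the pairs, the operation is to move the last 2 characters to the front (rotate right by 2).
On "pwuxirjusngnk" that produces "nkpwuxirjusng".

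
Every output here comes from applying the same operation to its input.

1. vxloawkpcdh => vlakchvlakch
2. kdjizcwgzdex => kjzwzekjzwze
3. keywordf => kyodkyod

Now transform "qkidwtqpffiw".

qiwqfiqiwqfi

The rule is to keep every other character starting from the first (positions 1st, 3rd, 5th, ...), then write the whole string twice.
Doing the same to "qkidwtqpffiw": "qiwqfiqiwqfi".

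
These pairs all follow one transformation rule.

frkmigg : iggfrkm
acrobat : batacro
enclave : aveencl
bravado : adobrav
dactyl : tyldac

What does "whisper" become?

perwhis

The pattern: move the last 3 characters to the front (rotate right by 3).
"whisper" → "perwhis".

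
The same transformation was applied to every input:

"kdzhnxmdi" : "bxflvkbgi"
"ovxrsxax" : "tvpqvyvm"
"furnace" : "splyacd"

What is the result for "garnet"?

Rule — shift every letter 2 places backward in the alphabet (wrapping around), then move the first character to the end.
For "garnet", step one produces "eyplcr"; step two turns that into "yplcre".

yplcre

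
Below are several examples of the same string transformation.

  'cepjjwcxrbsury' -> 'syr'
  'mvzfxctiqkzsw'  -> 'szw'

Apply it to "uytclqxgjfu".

Looking at the pairs, the operation is to swap each adjacent pair of characters (1↔2, 3↔4, ...), then keep only the last 3 characters.
So "uytclqxgjfu" becomes "fju".
(Check on "mvzfxctiqkzsw": → "vmfzcxitkqszw" → "szw" ✓)

fju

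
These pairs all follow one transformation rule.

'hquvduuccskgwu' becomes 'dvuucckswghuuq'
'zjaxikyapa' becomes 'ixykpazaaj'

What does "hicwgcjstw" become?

Looking at the pairs, the operation is to move the first 3 characters to the end (rotate left by 3), then swap each adjacent pair of characters (1↔2, 3↔4, ...).
On "hicwgcjstw": the first step gives "wgcjstwhic", and the second then gives "gwjctshwci".

gwjctshwci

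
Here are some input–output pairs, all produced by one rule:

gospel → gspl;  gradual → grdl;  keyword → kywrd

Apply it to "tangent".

In each case the input is transformed by: remove every vowel.
Applying that to "tangent" gives "tngnt".

tngnt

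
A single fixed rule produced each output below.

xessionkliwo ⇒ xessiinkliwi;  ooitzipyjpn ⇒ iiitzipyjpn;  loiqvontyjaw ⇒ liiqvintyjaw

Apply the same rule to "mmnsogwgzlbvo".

mmnsigwgzlbvi

The pattern: replace every "o" with "i".
Applying that to "mmnsogwgzlbvo" gives "mmnsigwgzlbvi".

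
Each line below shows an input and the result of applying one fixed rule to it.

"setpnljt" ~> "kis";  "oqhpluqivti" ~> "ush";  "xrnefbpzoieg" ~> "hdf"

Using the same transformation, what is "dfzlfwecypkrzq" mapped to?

Each output is the input with this applied: shift every letter 1 place backward in the alphabet (wrapping around), then keep only the last 3 characters.
"dfzlfwecypkrzq" → "ceykevdbxojqyp" → "qyp".

qyp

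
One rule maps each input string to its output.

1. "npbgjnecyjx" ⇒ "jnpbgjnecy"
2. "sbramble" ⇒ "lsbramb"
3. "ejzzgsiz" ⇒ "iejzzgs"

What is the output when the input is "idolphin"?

The transformation: delete the last character, then move the last character to the front.
Applying both steps to "idolphin": "idolphi", then "iidolph".
(Check on "ejzzgsiz": → "ejzzgsi" → "iejzzgs" ✓)

iidolph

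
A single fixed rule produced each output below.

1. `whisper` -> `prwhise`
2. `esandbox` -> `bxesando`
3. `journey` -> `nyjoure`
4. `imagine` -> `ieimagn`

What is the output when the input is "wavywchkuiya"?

Rule — move the last 2 characters to the front (rotate right by 2), then swap the first and last characters.
"wavywchkuiya" → "yawavywchkui" → "iawavywchkuy".

iawavywchkuy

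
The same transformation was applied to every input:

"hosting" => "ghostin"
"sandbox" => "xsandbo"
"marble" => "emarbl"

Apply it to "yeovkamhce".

Looking at the pairs, the operation is to move the last character to the front.
"yeovkamhce" → "eyeovkamhc".

eyeovkamhc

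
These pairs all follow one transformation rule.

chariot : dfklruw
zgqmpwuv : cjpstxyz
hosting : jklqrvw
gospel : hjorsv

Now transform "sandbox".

adegqrv

In each case the input is transformed by: shift every letter 3 places forward in the alphabet (wrapping around), then sort the characters into alphabetical order.
Starting from "sandbox": after the first operation, "vdqgera"; after the second, "adegqrv".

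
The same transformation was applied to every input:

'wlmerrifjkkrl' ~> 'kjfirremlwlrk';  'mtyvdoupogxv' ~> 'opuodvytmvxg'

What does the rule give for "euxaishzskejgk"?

The rule is to move the last 3 characters to the front (rotate right by 3), then reverse the string.
For "euxaishzskejgk", step one produces "jgkeuxaishzske"; step two turns that into "ekszhsiaxuekgj".

ekszhsiaxuekgj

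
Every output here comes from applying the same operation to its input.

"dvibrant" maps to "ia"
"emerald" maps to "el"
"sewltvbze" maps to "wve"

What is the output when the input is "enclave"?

cv

The rule is to keep one character in every 3, starting at position 3 (positions 3rd, 6th, 9th, ...).
On "enclave" that produces "cv".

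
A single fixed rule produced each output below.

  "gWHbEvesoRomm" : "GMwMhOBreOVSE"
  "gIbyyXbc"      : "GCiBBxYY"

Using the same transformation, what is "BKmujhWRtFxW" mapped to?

Each output is the input with this applied: flip the case of every letter, then take characters alternately from the front and the back (1st, last, 2nd, 2nd-last, ...).
For "BKmujhWRtFxW", step one produces "bkMUJHwrTfXw"; step two turns that into "bwkXMfUTJrHw".
(Check on "gWHbEvesoRomm": → "GwhBeVESOrOMM" → "GMwMhOBreOVSE" ✓)

bwkXMfUTJrHw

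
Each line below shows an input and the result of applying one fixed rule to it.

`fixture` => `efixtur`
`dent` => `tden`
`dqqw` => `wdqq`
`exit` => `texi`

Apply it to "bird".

dbir

The pattern: move the last character to the front.
Applying that to "bird" gives "dbir".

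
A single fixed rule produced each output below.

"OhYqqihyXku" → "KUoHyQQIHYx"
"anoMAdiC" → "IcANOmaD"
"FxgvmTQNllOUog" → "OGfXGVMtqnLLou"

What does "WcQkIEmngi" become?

GIwCqKieMN

Each output is the input with this applied: move the last 2 characters to the front (rotate right by 2), then flip the case of every letter.
Working it through for "WcQkIEmngi": intermediate "giWcQkIEmn", final "GIwCqKieMN".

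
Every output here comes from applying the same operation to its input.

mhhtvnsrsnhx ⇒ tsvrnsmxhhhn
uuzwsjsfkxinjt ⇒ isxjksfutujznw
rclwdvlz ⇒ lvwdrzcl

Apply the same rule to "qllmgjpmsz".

mmpgjqzlsl

The pattern: take characters alternately from the front and the back (1st, last, 2nd, 2nd-last, ...), then swap the front and back halves of the string.
Starting from "qllmgjpmsz": after the first operation, "qzlslmmpgj"; after the second, "mmpgjqzlsl".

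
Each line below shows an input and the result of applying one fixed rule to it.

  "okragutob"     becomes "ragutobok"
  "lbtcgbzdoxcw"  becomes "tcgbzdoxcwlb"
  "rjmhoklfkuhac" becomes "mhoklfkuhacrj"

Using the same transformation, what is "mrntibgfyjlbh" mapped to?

Looking at the pairs, the operation is to move the first 2 characters to the end (rotate left by 2).
Doing the same to "mrntibgfyjlbh": "ntibgfyjlbhmr".

ntibgfyjlbhmr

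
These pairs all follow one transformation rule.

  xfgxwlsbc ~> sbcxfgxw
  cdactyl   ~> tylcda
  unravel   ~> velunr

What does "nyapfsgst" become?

Each output is the input with this applied: move the last 3 characters to the front (rotate right by 3), then delete the last character.
For "nyapfsgst", step one produces "gstnyapfs"; step two turns that into "gstnyapf".
(Check on "cdactyl": → "tylcdac" → "tylcda" ✓)

gstnyapf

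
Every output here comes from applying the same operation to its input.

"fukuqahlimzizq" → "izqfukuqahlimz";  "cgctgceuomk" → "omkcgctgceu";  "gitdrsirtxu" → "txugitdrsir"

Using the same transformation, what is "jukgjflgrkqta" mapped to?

qtajukgjflgrk

What's happening: move the last 3 characters to the front (rotate right by 3).
On "jukgjflgrkqta" that produces "qtajukgjflgrk".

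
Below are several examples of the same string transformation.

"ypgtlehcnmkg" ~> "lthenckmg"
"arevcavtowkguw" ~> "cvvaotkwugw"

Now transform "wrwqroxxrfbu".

Each output is the input with this applied: delete the first 3 characters, then swap each adjacent pair of characters (1↔2, 3↔4, ...).
On "wrwqroxxrfbu" that produces "rqxorxbfu".

rqxorxbfu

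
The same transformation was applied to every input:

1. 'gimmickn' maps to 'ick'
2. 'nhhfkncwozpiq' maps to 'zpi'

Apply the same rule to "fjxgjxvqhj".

What's happening: delete the last character, then keep only the last 3 characters.
Starting from "fjxgjxvqhj": after the first operation, "fjxgjxvqh"; after the second, "vqh".

vqh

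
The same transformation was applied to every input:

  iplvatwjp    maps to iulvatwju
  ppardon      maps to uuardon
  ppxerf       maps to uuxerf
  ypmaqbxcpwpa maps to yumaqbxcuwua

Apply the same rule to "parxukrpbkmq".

The transformation: replace every "p" with "u".
On "parxukrpbkmq" that produces "uarxukrubkmq".

uarxukrubkmq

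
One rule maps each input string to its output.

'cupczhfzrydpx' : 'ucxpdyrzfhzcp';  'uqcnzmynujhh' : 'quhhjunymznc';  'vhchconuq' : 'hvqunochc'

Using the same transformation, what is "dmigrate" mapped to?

Each output is the input with this applied: reverse the string, then move the last 2 characters to the front (rotate right by 2).
On "dmigrate" that produces "mdetargi".

mdetargi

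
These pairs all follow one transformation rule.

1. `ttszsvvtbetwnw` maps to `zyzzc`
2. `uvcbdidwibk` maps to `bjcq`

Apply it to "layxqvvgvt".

Each output is the input with this applied: shift every letter 6 places forward in the alphabet (wrapping around), then keep one character in every 3, starting at position 2 (positions 2nd, 5th, 8th, ...).
On "layxqvvgvt": the first step gives "rgedwbbmbz", and the second then gives "gwm".

gwm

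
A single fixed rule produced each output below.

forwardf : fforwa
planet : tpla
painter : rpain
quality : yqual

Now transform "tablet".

Rule — move the last character to the front, then delete the last 2 characters.
Working it through for "tablet": intermediate "ttable", final "ttab".

ttab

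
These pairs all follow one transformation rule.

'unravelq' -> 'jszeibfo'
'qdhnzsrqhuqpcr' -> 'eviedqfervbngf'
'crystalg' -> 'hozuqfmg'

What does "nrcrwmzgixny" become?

In each case the input is transformed by: shift every letter 12 places backward in the alphabet (wrapping around), then swap the front and back halves of the string.
Applying that to "nrcrwmzgixny" gives "nuwlbmbfqfka".

nuwlbmbfqfka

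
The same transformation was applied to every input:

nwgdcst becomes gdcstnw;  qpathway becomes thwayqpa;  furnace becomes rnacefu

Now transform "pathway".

The rule is to move the last 2 characters to the front (rotate right by 2), then move the last 3 characters to the front (rotate right by 3).
Applying that to "pathway" gives "thwaypa".
(Check on "qpathway": → "ayqpathw" → "thwayqpa" ✓)

thwaypa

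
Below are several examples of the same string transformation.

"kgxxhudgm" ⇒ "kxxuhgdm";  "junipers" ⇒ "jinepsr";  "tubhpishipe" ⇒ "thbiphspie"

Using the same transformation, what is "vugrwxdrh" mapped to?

Looking at the pairs, the operation is to swap each adjacent pair of characters (1↔2, 3↔4, ...), then delete the first character.
"vugrwxdrh" → "uvrgxwrdh" → "vrgxwrdh".

vrgxwrdh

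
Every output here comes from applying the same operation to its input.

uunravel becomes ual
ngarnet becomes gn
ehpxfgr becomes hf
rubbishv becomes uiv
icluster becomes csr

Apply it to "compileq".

oiq

The pattern: keep one character in every 3, starting at position 2 (positions 2nd, 5th, 8th, ...).
Applying that to "compileq" gives "oiq".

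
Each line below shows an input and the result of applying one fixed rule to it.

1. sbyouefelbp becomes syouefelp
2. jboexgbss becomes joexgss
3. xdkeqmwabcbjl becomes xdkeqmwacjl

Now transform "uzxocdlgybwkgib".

uzxocdlgywkgi

Each output is the input with this applied: remove every "b".
So "uzxocdlgybwkgib" becomes "uzxocdlgywkgi".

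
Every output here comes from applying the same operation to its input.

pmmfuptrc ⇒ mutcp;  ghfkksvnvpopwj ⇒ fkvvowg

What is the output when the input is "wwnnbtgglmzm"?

The pattern: keep every other character starting from the first (positions 1st, 3rd, 5th, ...), then move the first character to the end.
Starting from "wwnnbtgglmzm": after the first operation, "wnbglz"; after the second, "nbglzw".

nbglzw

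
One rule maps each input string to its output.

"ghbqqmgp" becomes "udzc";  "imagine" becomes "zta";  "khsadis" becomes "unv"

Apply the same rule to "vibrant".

vea

Looking at the pairs, the operation is to shift every letter 13 places forward in the alphabet (wrapping around) — i.e. ROT13, then keep every other character starting from the second (positions 2nd, 4th, 6th, ...).
Working it through for "vibrant": intermediate "ivoenag", final "vea".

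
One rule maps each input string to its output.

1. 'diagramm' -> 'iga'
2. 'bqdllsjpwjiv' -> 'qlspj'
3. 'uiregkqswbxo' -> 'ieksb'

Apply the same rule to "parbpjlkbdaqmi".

abjkdq

What's happening: delete the last character, then keep every other character starting from the second (positions 2nd, 4th, 6th, ...).
For "parbpjlkbdaqmi", step one produces "parbpjlkbdaqm"; step two turns that into "abjkdq".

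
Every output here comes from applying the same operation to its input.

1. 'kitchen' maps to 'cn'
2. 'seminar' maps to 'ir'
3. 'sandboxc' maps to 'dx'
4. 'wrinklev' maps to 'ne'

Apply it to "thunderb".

In each case the input is transformed by: keep one character in every 3, starting at position 1 (positions 1st, 4th, 7th, ...), then delete the first character.
On "thunderb" that produces "nr".

nr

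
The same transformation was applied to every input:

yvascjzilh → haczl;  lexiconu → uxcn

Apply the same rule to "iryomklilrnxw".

wymllni

Each output is the input with this applied: swap the first and last characters, then keep every other character starting from the first (positions 1st, 3rd, 5th, ...).
On "iryomklilrnxw" that produces "wymllni".
(Check on "yvascjzilh": → "hvascjzily" → "haczl" ✓)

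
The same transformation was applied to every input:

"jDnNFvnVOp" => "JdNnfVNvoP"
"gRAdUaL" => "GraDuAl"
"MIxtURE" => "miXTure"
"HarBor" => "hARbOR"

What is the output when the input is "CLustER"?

clUSTer

The rule is to flip the case of every letter.
"CLustER" → "clUSTer".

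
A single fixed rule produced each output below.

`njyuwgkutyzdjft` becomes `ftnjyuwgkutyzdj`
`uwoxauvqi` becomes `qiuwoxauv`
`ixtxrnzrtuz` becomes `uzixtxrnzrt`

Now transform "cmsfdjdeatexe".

Rule — move the last 2 characters to the front (rotate right by 2).
Applying that to "cmsfdjdeatexe" gives "xecmsfdjdeate".

xecmsfdjdeate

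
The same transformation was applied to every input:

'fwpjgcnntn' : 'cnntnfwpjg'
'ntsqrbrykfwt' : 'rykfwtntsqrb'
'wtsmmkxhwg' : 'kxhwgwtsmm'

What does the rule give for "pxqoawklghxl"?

The pattern: swap the front and back halves of the string.
For "pxqoawklghxl" the result is "klghxlpxqoaw".

klghxlpxqoaw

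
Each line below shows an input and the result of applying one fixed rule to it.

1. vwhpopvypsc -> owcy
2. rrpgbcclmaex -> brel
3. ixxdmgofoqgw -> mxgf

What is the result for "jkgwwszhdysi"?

wksh

Looking at the pairs, the operation is to keep one character in every 3, starting at position 2 (positions 2nd, 5th, 8th, ...), then swap each adjacent pair of characters (1↔2, 3↔4, ...).
Working it through for "jkgwwszhdysi": intermediate "kwhs", final "wksh".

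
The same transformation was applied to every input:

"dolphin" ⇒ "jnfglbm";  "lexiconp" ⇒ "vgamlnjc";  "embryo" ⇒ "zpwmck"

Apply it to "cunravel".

lpytcjas

The rule is to move the first 2 characters to the end (rotate left by 2), then shift every letter 2 places backward in the alphabet (wrapping around).
On "cunravel": the first step gives "nravelcu", and the second then gives "lpytcjas".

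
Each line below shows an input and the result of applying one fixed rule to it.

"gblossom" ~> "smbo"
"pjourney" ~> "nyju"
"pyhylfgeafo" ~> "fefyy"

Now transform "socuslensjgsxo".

In each case the input is transformed by: keep every other character starting from the second (positions 2nd, 4th, 6th, ...), then move the first 2 characters to the end (rotate left by 2).
"socuslensjgsxo" → "oulnjso" → "lnjsoou".

lnjsoou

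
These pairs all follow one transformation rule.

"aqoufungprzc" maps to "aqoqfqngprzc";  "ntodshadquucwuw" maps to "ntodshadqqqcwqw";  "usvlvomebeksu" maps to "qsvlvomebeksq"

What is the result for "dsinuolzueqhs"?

What's happening: replace every "u" with "q".
For "dsinuolzueqhs" the result is "dsinqolzqeqhs".

dsinqolzqeqhs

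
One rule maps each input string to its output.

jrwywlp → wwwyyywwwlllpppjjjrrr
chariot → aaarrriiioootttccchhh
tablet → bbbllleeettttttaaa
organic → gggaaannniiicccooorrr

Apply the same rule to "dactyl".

What's happening: move the first 2 characters to the end (rotate left by 2), then repeat every character 3 times.
Doing the same to "dactyl": "ccctttyyyllldddaaa".

ccctttyyyllldddaaa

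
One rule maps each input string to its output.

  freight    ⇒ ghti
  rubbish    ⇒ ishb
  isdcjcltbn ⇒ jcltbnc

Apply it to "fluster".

In each case the input is transformed by: delete the first 3 characters, then move the first character to the end.
Doing the same to "fluster": "ters".

ters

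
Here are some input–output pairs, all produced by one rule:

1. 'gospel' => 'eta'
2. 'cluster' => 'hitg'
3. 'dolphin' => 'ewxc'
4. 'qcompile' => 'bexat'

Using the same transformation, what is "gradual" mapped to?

In each case the input is transformed by: shift every letter 11 places backward in the alphabet (wrapping around), then delete the first 3 characters.
On "gradual" that produces "sjpa".

sjpa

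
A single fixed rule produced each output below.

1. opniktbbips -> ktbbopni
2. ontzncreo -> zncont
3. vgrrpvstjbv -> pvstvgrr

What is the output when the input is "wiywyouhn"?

The transformation: delete the last 3 characters, then swap the front and back halves of the string.
Starting from "wiywyouhn": after the first operation, "wiywyo"; after the second, "wyowiy".

wyowiy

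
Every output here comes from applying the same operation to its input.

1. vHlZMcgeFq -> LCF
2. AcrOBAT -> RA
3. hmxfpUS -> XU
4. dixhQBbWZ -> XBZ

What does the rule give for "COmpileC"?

Rule — keep one character in every 3, starting at position 3 (positions 3rd, 6th, 9th, ...), then convert every letter to uppercase.
On "COmpileC" that produces "ML".

ML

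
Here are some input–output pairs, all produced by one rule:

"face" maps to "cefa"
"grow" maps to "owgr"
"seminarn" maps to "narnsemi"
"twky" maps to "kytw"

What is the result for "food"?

Each output is the input with this applied: swap the front and back halves of the string.
For "food" the result is "odfo".

odfo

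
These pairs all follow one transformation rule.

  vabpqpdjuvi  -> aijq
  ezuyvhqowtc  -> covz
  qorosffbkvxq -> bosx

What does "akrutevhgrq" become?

hkqt

The pattern: keep one character in every 3, starting at position 2 (positions 2nd, 5th, 8th, ...), then sort the characters into alphabetical order.
On "akrutevhgrq": the first step gives "kthq", and the second then gives "hkqt".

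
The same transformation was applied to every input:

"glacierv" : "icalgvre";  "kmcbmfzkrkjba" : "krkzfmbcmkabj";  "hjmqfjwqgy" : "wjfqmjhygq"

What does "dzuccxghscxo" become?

Each output is the input with this applied: reverse the string, then move the first 3 characters to the end (rotate left by 3).
Doing the same to "dzuccxghscxo": "shgxccuzdoxc".

shgxccuzdoxc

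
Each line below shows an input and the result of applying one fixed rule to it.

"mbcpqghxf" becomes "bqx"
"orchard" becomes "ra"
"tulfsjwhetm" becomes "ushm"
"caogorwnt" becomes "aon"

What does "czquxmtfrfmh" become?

The rule is to keep one character in every 3, starting at position 2 (positions 2nd, 5th, 8th, ...).
Doing the same to "czquxmtfrfmh": "zxfm".

zxfm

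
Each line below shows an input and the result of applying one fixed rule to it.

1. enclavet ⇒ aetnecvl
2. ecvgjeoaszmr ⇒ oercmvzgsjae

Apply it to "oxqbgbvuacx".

boxxcqabugv

Each output is the input with this applied: take characters alternately from the front and the back (1st, last, 2nd, 2nd-last, ...), then move the last character to the front.
On "oxqbgbvuacx": the first step gives "oxxcqabugvb", and the second then gives "boxxcqabugv".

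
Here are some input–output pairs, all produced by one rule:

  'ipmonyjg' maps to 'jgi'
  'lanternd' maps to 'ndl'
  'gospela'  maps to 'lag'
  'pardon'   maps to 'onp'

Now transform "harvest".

Each output is the input with this applied: move the last 2 characters to the front (rotate right by 2), then keep only the first 3 characters.
Working it through for "harvest": intermediate "stharve", final "sth".

sth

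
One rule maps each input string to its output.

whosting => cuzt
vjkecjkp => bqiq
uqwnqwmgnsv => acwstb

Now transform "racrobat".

The transformation: shift every letter 6 places forward in the alphabet (wrapping around), then keep every other character starting from the first (positions 1st, 3rd, 5th, ...).
Starting from "racrobat": after the first operation, "xgixuhgz"; after the second, "xiug".

xiug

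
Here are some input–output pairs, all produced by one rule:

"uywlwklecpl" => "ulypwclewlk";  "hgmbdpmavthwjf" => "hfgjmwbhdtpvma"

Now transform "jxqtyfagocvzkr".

Looking at the pairs, the operation is to take characters alternately from the front and the back (1st, last, 2nd, 2nd-last, ...).
"jxqtyfagocvzkr" → "jrxkqztvycfoag".

jrxkqztvycfoag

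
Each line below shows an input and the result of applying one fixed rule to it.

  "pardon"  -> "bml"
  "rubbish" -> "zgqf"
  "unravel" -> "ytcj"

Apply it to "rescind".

Looking at the pairs, the operation is to shift every letter 2 places backward in the alphabet (wrapping around), then delete the first 3 characters.
On "rescind" that produces "aglb".

aglb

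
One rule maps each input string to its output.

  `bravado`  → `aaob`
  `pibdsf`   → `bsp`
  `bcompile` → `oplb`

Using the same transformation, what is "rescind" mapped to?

Looking at the pairs, the operation is to keep every other character starting from the first (positions 1st, 3rd, 5th, ...), then move the first character to the end.
On "rescind" that produces "sidr".
(Check on "bravado": → "baao" → "aaob" ✓)

sidr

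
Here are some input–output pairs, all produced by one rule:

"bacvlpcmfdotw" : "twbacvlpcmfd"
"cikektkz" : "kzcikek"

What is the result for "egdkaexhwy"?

wyegdkaex

The pattern: move the last 2 characters to the front (rotate right by 2), then delete the last character.
On "egdkaexhwy": the first step gives "wyegdkaexh", and the second then gives "wyegdkaex".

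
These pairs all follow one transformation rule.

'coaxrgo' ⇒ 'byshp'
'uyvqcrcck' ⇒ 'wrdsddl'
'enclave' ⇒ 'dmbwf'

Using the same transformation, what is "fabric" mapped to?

csjd

The pattern: shift every letter 1 place forward in the alphabet (wrapping around), then delete the first 2 characters.
On "fabric": the first step gives "gbcsjd", and the second then gives "csjd".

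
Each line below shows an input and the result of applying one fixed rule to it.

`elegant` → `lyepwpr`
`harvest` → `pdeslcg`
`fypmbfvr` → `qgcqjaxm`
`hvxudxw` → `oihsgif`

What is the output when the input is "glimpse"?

In each case the input is transformed by: shift every letter 11 places forward in the alphabet (wrapping around), then move the last 3 characters to the front (rotate right by 3).
Doing the same to "glimpse": "adprwtx".

adprwtx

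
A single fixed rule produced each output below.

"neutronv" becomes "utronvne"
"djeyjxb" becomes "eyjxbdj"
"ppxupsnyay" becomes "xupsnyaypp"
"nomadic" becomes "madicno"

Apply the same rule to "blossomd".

Each output is the input with this applied: move the first 2 characters to the end (rotate left by 2).
Doing the same to "blossomd": "ossomdbl".

ossomdbl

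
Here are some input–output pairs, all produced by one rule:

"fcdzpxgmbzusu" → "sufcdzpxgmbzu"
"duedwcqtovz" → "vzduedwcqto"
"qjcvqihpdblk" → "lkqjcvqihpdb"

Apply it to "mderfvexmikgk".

The rule is to move the last 2 characters to the front (rotate right by 2).
"mderfvexmikgk" → "gkmderfvexmik".

gkmderfvexmik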